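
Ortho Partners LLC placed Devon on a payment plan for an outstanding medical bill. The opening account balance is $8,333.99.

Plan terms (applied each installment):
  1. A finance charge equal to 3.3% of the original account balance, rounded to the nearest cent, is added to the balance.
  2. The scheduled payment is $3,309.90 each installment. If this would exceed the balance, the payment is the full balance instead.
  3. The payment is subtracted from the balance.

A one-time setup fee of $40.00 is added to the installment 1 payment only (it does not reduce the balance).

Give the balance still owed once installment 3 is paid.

Installment 1: opening $8,333.99; interest $275.02 → $8,609.01; payment $3,309.90 (+ $40.00 fee); balance $5,299.11
Installment 2: opening $5,299.11; interest $275.02 → $5,574.13; payment $3,309.90; balance $2,264.23
Installment 3: opening $2,264.23; interest $275.02 → $2,539.25; payment $2,539.25; balance $0.00

$0.00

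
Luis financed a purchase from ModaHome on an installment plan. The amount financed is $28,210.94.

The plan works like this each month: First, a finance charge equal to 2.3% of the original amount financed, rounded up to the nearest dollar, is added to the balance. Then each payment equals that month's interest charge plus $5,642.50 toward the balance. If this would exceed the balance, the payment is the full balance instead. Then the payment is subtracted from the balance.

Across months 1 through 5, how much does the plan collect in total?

Month 1: opening $28,210.94; interest $649.00 → $28,859.94; payment $6,291.50; balance $22,568.44
Month 2: opening $22,568.44; interest $649.00 → $23,217.44; payment $6,291.50; balance $16,925.94
Month 3: opening $16,925.94; interest $649.00 → $17,574.94; payment $6,291.50; balance $11,283.44
Month 4: opening $11,283.44; interest $649.00 → $11,932.44; payment $6,291.50; balance $5,640.94
Month 5: opening $5,640.94; interest $649.00 → $6,289.94; payment $6,289.94; balance $0.00
Total paid: $31,455.94

$31,455.94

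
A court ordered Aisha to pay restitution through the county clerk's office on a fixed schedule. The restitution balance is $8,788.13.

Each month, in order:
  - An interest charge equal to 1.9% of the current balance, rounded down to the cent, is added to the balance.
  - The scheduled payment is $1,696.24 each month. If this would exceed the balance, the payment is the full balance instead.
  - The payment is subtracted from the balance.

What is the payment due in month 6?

Month 1: opening $8,788.13; interest $166.97 → $8,955.10; payment $1,696.24; balance $7,258.86
Month 2: opening $7,258.86; interest $137.91 → $7,396.77; payment $1,696.24; balance $5,700.53
Month 3: opening $5,700.53; interest $108.31 → $5,808.84; payment $1,696.24; balance $4,112.60
Month 4: opening $4,112.60; interest $78.13 → $4,190.73; payment $1,696.24; balance $2,494.49
Month 5: opening $2,494.49; interest $47.39 → $2,541.88; payment $1,696.24; balance $845.64
Month 6: opening $845.64; interest $16.06 → $861.70; payment $861.70; balance $0.00

$861.70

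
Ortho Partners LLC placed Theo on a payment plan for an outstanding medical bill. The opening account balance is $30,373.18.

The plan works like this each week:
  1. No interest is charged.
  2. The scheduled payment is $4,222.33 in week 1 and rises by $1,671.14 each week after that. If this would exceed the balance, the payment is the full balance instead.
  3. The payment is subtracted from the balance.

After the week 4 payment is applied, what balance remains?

$3,457.02

Week 1: opening $30,373.18; payment $4,222.33; balance $26,150.85
Week 2: opening $26,150.85; payment $5,893.47; balance $20,257.38
Week 3: opening $20,257.38; payment $7,564.61; balance $12,692.77
Week 4: opening $12,692.77; payment $9,235.75; balance $3,457.02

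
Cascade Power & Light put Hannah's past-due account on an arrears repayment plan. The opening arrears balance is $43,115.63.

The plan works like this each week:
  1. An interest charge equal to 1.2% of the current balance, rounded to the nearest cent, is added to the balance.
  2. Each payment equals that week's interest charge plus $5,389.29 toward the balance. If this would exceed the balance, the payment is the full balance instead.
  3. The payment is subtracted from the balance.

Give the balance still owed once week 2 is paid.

$32,337.05

# | Opening | Interest | Payment | End bal
1 | $43,115.63 | $517.39 | $5,906.68 | $37,726.34
2 | $37,726.34 | $452.72 | $5,842.01 | $32,337.05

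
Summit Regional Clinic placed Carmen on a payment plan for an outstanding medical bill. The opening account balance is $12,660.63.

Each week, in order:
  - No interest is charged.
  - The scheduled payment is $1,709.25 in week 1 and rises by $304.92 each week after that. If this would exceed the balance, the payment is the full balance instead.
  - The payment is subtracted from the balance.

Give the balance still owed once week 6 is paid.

# | Opening | Payment | End bal
1 | $12,660.63 | $1,709.25 | $10,951.38
2 | $10,951.38 | $2,014.17 | $8,937.21
3 | $8,937.21 | $2,319.09 | $6,618.12
4 | $6,618.12 | $2,624.01 | $3,994.11
5 | $3,994.11 | $2,928.93 | $1,065.18
6 | $1,065.18 | $1,065.18 | $0.00

$0.00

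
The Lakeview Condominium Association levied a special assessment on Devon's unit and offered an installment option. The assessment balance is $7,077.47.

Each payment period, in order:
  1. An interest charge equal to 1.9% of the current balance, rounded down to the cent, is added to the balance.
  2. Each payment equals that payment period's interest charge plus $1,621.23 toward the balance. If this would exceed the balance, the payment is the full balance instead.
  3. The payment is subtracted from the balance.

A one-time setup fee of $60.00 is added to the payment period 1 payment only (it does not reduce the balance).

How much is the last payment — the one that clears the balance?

$603.80

# | Opening | Interest | Payment | Fee | End bal
1 | $7,077.47 | $134.47 | $1,755.70 | $60.00 | $5,456.24
2 | $5,456.24 | $103.66 | $1,724.89 | — | $3,835.01
3 | $3,835.01 | $72.86 | $1,694.09 | — | $2,213.78
4 | $2,213.78 | $42.06 | $1,663.29 | — | $592.55
5 | $592.55 | $11.25 | $603.80 | — | $0.00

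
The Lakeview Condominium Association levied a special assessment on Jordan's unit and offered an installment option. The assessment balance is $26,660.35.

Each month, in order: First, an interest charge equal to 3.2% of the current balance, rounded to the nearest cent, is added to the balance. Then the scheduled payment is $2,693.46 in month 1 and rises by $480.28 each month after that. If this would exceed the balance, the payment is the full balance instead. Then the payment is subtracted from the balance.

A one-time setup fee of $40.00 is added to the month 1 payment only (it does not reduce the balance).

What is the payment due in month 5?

Month 1: opening $26,660.35; interest $853.13 → $27,513.48; payment $2,693.46 (+ $40.00 fee); balance $24,820.02
Month 2: opening $24,820.02; interest $794.24 → $25,614.26; payment $3,173.74; balance $22,440.52
Month 3: opening $22,440.52; interest $718.10 → $23,158.62; payment $3,654.02; balance $19,504.60
Month 4: opening $19,504.60; interest $624.15 → $20,128.75; payment $4,134.30; balance $15,994.45
Month 5: opening $15,994.45; interest $511.82 → $16,506.27; payment $4,614.58; balance $11,891.69

$4,614.58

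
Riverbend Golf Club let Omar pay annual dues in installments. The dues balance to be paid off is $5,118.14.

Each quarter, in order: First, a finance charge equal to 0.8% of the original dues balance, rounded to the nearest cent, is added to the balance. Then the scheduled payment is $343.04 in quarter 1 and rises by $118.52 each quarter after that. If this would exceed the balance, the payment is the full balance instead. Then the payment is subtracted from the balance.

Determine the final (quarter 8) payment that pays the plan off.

$555.54

Quarter 1: opening $5,118.14; interest $40.95 → $5,159.09; payment $343.04; balance $4,816.05
Quarter 2: opening $4,816.05; interest $40.95 → $4,857.00; payment $461.56; balance $4,395.44
Quarter 3: opening $4,395.44; interest $40.95 → $4,436.39; payment $580.08; balance $3,856.31
Quarter 4: opening $3,856.31; interest $40.95 → $3,897.26; payment $698.60; balance $3,198.66
Quarter 5: opening $3,198.66; interest $40.95 → $3,239.61; payment $817.12; balance $2,422.49
Quarter 6: opening $2,422.49; interest $40.95 → $2,463.44; payment $935.64; balance $1,527.80
Quarter 7: opening $1,527.80; interest $40.95 → $1,568.75; payment $1,054.16; balance $514.59
Quarter 8: opening $514.59; interest $40.95 → $555.54; payment $555.54; balance $0.00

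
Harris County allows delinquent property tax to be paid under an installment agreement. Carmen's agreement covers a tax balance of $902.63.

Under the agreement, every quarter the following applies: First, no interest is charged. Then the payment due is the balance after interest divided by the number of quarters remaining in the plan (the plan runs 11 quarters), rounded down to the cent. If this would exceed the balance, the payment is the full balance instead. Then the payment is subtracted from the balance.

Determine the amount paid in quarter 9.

$82.06

Quarter 1: $902.63 − $82.05 → $820.58
Quarter 2: $820.58 − $82.05 → $738.53
Quarter 3: $738.53 − $82.05 → $656.48
Quarter 4: $656.48 − $82.06 → $574.42
Quarter 5: $574.42 − $82.06 → $492.36
Quarter 6: $492.36 − $82.06 → $410.30
Quarter 7: $410.30 − $82.06 → $328.24
Quarter 8: $328.24 − $82.06 → $246.18
Quarter 9: $246.18 − $82.06 → $164.12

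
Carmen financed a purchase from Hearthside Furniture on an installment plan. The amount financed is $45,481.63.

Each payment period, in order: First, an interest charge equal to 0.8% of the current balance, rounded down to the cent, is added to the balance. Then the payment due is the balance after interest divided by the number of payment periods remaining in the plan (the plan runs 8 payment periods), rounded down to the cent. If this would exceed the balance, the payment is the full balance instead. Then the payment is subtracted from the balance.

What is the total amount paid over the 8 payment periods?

$47,149.86

Payment period 1: opening $45,481.63; interest $363.85 → $45,845.48; payment $5,730.68; balance $40,114.80
Payment period 2: opening $40,114.80; interest $320.91 → $40,435.71; payment $5,776.53; balance $34,659.18
Payment period 3: opening $34,659.18; interest $277.27 → $34,936.45; payment $5,822.74; balance $29,113.71
Payment period 4: opening $29,113.71; interest $232.90 → $29,346.61; payment $5,869.32; balance $23,477.29
Payment period 5: opening $23,477.29; interest $187.81 → $23,665.10; payment $5,916.27; balance $17,748.83
Payment period 6: opening $17,748.83; interest $141.99 → $17,890.82; payment $5,963.60; balance $11,927.22
Payment period 7: opening $11,927.22; interest $95.41 → $12,022.63; payment $6,011.31; balance $6,011.32
Payment period 8: opening $6,011.32; interest $48.09 → $6,059.41; payment $6,059.41; balance $0.00
Total paid: $47,149.86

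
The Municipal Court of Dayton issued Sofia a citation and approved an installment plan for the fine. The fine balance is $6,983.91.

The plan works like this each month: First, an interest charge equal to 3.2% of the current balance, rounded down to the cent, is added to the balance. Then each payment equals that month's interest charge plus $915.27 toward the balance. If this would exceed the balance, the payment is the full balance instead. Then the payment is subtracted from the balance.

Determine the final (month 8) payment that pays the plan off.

Month 1: $6,983.91 +$223.48 interest = $7,207.39; pay $1,138.75 → $6,068.64
Month 2: $6,068.64 +$194.19 interest = $6,262.83; pay $1,109.46 → $5,153.37
Month 3: $5,153.37 +$164.90 interest = $5,318.27; pay $1,080.17 → $4,238.10
Month 4: $4,238.10 +$135.61 interest = $4,373.71; pay $1,050.88 → $3,322.83
Month 5: $3,322.83 +$106.33 interest = $3,429.16; pay $1,021.60 → $2,407.56
Month 6: $2,407.56 +$77.04 interest = $2,484.60; pay $992.31 → $1,492.29
Month 7: $1,492.29 +$47.75 interest = $1,540.04; pay $963.02 → $577.02
Month 8: $577.02 +$18.46 interest = $595.48; pay $595.48 → $0.00

$595.48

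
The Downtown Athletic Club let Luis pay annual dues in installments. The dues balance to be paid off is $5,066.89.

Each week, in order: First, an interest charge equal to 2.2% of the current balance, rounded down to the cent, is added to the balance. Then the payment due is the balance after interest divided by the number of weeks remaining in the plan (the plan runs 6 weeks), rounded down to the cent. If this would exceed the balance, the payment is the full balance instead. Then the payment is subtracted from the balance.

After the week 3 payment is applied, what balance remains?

$2,704.36

# | Opening | Interest | Payment | End bal
1 | $5,066.89 | $111.47 | $863.06 | $4,315.30
2 | $4,315.30 | $94.93 | $882.04 | $3,528.19
3 | $3,528.19 | $77.62 | $901.45 | $2,704.36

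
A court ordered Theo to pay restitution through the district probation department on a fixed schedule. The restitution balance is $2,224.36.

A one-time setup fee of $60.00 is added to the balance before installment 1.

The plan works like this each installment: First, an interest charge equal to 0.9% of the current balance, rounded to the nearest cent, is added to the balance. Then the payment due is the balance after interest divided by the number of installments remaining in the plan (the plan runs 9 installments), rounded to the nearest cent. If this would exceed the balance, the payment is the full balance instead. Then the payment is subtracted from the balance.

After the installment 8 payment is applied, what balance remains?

Installment 1: opening $2,284.36; interest $20.56 → $2,304.92; payment $256.10; balance $2,048.82
Installment 2: opening $2,048.82; interest $18.44 → $2,067.26; payment $258.41; balance $1,808.85
Installment 3: opening $1,808.85; interest $16.28 → $1,825.13; payment $260.73; balance $1,564.40
Installment 4: opening $1,564.40; interest $14.08 → $1,578.48; payment $263.08; balance $1,315.40
Installment 5: opening $1,315.40; interest $11.84 → $1,327.24; payment $265.45; balance $1,061.79
Installment 6: opening $1,061.79; interest $9.56 → $1,071.35; payment $267.84; balance $803.51
Installment 7: opening $803.51; interest $7.23 → $810.74; payment $270.25; balance $540.49
Installment 8: opening $540.49; interest $4.86 → $545.35; payment $272.68; balance $272.67

$272.67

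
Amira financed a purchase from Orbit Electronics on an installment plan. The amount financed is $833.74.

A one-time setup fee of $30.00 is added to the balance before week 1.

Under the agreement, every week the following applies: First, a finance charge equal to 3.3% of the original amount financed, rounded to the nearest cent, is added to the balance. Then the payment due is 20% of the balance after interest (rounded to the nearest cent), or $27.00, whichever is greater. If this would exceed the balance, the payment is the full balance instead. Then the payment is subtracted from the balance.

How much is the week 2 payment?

Week 1: $863.74 +$27.51 interest = $891.25; pay $178.25 → $713.00
Week 2: $713.00 +$27.51 interest = $740.51; pay $148.10 → $592.41

$148.10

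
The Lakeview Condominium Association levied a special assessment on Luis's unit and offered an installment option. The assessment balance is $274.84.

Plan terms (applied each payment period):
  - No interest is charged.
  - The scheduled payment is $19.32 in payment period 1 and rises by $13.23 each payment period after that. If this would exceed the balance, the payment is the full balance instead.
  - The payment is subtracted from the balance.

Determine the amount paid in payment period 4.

$59.01

Payment period 1: opening $274.84; payment $19.32; balance $255.52
Payment period 2: opening $255.52; payment $32.55; balance $222.97
Payment period 3: opening $222.97; payment $45.78; balance $177.19
Payment period 4: opening $177.19; payment $59.01; balance $118.18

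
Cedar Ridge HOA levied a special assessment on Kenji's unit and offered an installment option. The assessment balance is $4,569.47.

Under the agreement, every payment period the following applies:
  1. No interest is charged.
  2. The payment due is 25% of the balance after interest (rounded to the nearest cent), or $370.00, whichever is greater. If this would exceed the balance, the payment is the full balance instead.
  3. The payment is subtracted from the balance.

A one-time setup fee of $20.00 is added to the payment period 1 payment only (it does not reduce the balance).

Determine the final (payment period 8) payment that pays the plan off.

# | Opening | Payment | Fee | End bal
1 | $4,569.47 | $1,142.37 | $20.00 | $3,427.10
2 | $3,427.10 | $856.78 | — | $2,570.32
3 | $2,570.32 | $642.58 | — | $1,927.74
4 | $1,927.74 | $481.94 | — | $1,445.80
5 | $1,445.80 | $370.00 | — | $1,075.80
6 | $1,075.80 | $370.00 | — | $705.80
7 | $705.80 | $370.00 | — | $335.80
8 | $335.80 | $335.80 | — | $0.00

$335.80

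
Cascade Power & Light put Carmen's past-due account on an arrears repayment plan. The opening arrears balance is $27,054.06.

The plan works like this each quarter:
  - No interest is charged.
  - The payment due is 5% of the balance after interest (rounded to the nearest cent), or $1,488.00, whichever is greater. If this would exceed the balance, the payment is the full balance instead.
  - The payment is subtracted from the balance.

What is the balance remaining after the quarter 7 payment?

Quarter 1: $27,054.06 − $1,488.00 → $25,566.06
Quarter 2: $25,566.06 − $1,488.00 → $24,078.06
Quarter 3: $24,078.06 − $1,488.00 → $22,590.06
Quarter 4: $22,590.06 − $1,488.00 → $21,102.06
Quarter 5: $21,102.06 − $1,488.00 → $19,614.06
Quarter 6: $19,614.06 − $1,488.00 → $18,126.06
Quarter 7: $18,126.06 − $1,488.00 → $16,638.06

$16,638.06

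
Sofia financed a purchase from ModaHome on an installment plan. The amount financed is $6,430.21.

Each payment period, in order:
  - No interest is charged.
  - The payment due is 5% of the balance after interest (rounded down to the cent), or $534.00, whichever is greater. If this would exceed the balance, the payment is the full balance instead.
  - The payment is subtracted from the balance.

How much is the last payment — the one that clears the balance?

Payment period 1: opening $6,430.21; payment $534.00; balance $5,896.21
Payment period 2: opening $5,896.21; payment $534.00; balance $5,362.21
Payment period 3: opening $5,362.21; payment $534.00; balance $4,828.21
Payment period 4: opening $4,828.21; payment $534.00; balance $4,294.21
Payment period 5: opening $4,294.21; payment $534.00; balance $3,760.21
Payment period 6: opening $3,760.21; payment $534.00; balance $3,226.21
Payment period 7: opening $3,226.21; payment $534.00; balance $2,692.21
Payment period 8: opening $2,692.21; payment $534.00; balance $2,158.21
Payment period 9: opening $2,158.21; payment $534.00; balance $1,624.21
Payment period 10: opening $1,624.21; payment $534.00; balance $1,090.21
Payment period 11: opening $1,090.21; payment $534.00; balance $556.21
Payment period 12: opening $556.21; payment $534.00; balance $22.21
Payment period 13: opening $22.21; payment $22.21; balance $0.00

$22.21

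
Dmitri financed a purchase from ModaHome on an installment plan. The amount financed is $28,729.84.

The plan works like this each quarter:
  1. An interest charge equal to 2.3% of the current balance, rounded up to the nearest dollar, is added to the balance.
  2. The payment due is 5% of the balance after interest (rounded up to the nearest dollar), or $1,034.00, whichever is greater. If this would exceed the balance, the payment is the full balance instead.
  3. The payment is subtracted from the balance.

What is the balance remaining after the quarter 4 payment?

Quarter 1: $28,729.84 +$661.00 interest = $29,390.84; pay $1,470.00 → $27,920.84
Quarter 2: $27,920.84 +$643.00 interest = $28,563.84; pay $1,429.00 → $27,134.84
Quarter 3: $27,134.84 +$625.00 interest = $27,759.84; pay $1,388.00 → $26,371.84
Quarter 4: $26,371.84 +$607.00 interest = $26,978.84; pay $1,349.00 → $25,629.84

$25,629.84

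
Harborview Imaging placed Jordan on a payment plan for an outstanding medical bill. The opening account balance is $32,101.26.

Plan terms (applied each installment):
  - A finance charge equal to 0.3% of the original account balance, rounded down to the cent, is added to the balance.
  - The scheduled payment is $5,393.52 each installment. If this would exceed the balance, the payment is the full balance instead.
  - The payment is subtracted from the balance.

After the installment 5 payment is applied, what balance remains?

$5,615.16

Installment 1: opening $32,101.26; interest $96.30 → $32,197.56; payment $5,393.52; balance $26,804.04
Installment 2: opening $26,804.04; interest $96.30 → $26,900.34; payment $5,393.52; balance $21,506.82
Installment 3: opening $21,506.82; interest $96.30 → $21,603.12; payment $5,393.52; balance $16,209.60
Installment 4: opening $16,209.60; interest $96.30 → $16,305.90; payment $5,393.52; balance $10,912.38
Installment 5: opening $10,912.38; interest $96.30 → $11,008.68; payment $5,393.52; balance $5,615.16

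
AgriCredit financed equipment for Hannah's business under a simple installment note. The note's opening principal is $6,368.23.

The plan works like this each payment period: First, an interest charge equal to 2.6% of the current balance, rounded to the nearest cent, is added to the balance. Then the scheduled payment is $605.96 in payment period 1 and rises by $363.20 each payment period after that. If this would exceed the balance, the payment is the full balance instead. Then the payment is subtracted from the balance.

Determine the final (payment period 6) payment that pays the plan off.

$329.46

Payment period 1: $6,368.23 +$165.57 interest = $6,533.80; pay $605.96 → $5,927.84
Payment period 2: $5,927.84 +$154.12 interest = $6,081.96; pay $969.16 → $5,112.80
Payment period 3: $5,112.80 +$132.93 interest = $5,245.73; pay $1,332.36 → $3,913.37
Payment period 4: $3,913.37 +$101.75 interest = $4,015.12; pay $1,695.56 → $2,319.56
Payment period 5: $2,319.56 +$60.31 interest = $2,379.87; pay $2,058.76 → $321.11
Payment period 6: $321.11 +$8.35 interest = $329.46; pay $329.46 → $0.00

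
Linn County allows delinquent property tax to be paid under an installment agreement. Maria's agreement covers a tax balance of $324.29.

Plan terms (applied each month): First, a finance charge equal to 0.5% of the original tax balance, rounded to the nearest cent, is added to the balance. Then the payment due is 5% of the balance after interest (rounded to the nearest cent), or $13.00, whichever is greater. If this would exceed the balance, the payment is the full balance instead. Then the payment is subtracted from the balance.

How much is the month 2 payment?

Month 1: $324.29 +$1.62 interest = $325.91; pay $16.30 → $309.61
Month 2: $309.61 +$1.62 interest = $311.23; pay $15.56 → $295.67

$15.56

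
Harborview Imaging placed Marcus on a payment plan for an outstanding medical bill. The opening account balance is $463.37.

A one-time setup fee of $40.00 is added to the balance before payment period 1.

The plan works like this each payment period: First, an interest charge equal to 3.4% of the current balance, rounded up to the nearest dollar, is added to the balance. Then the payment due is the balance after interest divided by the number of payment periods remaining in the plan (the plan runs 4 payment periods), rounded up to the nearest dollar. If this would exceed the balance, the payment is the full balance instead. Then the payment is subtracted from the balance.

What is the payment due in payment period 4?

Payment period 1: $503.37 +$18.00 interest = $521.37; pay $131.00 → $390.37
Payment period 2: $390.37 +$14.00 interest = $404.37; pay $135.00 → $269.37
Payment period 3: $269.37 +$10.00 interest = $279.37; pay $140.00 → $139.37
Payment period 4: $139.37 +$5.00 interest = $144.37; pay $144.37 → $0.00

$144.37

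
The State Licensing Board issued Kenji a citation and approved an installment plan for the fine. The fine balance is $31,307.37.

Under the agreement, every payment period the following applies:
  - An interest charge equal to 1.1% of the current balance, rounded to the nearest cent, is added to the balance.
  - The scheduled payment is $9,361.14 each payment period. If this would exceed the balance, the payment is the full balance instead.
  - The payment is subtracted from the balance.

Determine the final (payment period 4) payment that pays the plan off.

$4,001.99

Payment period 1: opening $31,307.37; interest $344.38 → $31,651.75; payment $9,361.14; balance $22,290.61
Payment period 2: opening $22,290.61; interest $245.20 → $22,535.81; payment $9,361.14; balance $13,174.67
Payment period 3: opening $13,174.67; interest $144.92 → $13,319.59; payment $9,361.14; balance $3,958.45
Payment period 4: opening $3,958.45; interest $43.54 → $4,001.99; payment $4,001.99; balance $0.00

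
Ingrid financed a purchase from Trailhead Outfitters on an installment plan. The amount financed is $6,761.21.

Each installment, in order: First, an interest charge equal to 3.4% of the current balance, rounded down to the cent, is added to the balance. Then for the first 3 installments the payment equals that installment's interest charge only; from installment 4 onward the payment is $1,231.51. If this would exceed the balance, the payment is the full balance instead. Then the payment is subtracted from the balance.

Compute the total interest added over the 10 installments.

$1,541.69

Installment 1: $6,761.21 +$229.88 interest = $6,991.09; pay $229.88 → $6,761.21
Installment 2: $6,761.21 +$229.88 interest = $6,991.09; pay $229.88 → $6,761.21
Installment 3: $6,761.21 +$229.88 interest = $6,991.09; pay $229.88 → $6,761.21
Installment 4: $6,761.21 +$229.88 interest = $6,991.09; pay $1,231.51 → $5,759.58
Installment 5: $5,759.58 +$195.82 interest = $5,955.40; pay $1,231.51 → $4,723.89
Installment 6: $4,723.89 +$160.61 interest = $4,884.50; pay $1,231.51 → $3,652.99
Installment 7: $3,652.99 +$124.20 interest = $3,777.19; pay $1,231.51 → $2,545.68
Installment 8: $2,545.68 +$86.55 interest = $2,632.23; pay $1,231.51 → $1,400.72
Installment 9: $1,400.72 +$47.62 interest = $1,448.34; pay $1,231.51 → $216.83
Installment 10: $216.83 +$7.37 interest = $224.20; pay $224.20 → $0.00
Total interest: $229.88 + $229.88 + $229.88 + $229.88 + $195.82 + $160.61 + $124.20 + $86.55 + $47.62 + $7.37 = $1,541.69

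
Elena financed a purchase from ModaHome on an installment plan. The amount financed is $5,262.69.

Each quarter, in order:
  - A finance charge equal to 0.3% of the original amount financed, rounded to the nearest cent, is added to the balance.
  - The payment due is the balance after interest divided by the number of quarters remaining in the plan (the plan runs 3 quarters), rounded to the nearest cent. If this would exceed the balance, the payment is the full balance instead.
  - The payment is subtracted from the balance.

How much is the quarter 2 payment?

$1,767.39

Quarter 1: $5,262.69 +$15.79 interest = $5,278.48; pay $1,759.49 → $3,518.99
Quarter 2: $3,518.99 +$15.79 interest = $3,534.78; pay $1,767.39 → $1,767.39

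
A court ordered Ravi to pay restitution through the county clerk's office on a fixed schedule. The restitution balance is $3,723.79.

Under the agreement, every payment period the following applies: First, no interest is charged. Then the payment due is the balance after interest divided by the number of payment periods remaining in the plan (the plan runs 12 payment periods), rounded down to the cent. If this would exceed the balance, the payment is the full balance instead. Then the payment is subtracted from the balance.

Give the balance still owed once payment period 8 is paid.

$1,241.28

Payment period 1: opening $3,723.79; payment $310.31; balance $3,413.48
Payment period 2: opening $3,413.48; payment $310.31; balance $3,103.17
Payment period 3: opening $3,103.17; payment $310.31; balance $2,792.86
Payment period 4: opening $2,792.86; payment $310.31; balance $2,482.55
Payment period 5: opening $2,482.55; payment $310.31; balance $2,172.24
Payment period 6: opening $2,172.24; payment $310.32; balance $1,861.92
Payment period 7: opening $1,861.92; payment $310.32; balance $1,551.60
Payment period 8: opening $1,551.60; payment $310.32; balance $1,241.28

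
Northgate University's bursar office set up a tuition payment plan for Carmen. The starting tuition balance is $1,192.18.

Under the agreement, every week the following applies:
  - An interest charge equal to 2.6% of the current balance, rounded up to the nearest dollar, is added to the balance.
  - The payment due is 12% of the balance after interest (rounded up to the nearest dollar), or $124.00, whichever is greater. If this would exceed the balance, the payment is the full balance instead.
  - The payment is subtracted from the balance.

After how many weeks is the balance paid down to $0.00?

# | Opening | Interest | Payment | End bal
1 | $1,192.18 | $31.00 | $147.00 | $1,076.18
2 | $1,076.18 | $28.00 | $133.00 | $971.18
3 | $971.18 | $26.00 | $124.00 | $873.18
4 | $873.18 | $23.00 | $124.00 | $772.18
5 | $772.18 | $21.00 | $124.00 | $669.18
6 | $669.18 | $18.00 | $124.00 | $563.18
7 | $563.18 | $15.00 | $124.00 | $454.18
8 | $454.18 | $12.00 | $124.00 | $342.18
9 | $342.18 | $9.00 | $124.00 | $227.18
10 | $227.18 | $6.00 | $124.00 | $109.18
11 | $109.18 | $3.00 | $112.18 | $0.00
Balance reaches $0.00 in week 11.

11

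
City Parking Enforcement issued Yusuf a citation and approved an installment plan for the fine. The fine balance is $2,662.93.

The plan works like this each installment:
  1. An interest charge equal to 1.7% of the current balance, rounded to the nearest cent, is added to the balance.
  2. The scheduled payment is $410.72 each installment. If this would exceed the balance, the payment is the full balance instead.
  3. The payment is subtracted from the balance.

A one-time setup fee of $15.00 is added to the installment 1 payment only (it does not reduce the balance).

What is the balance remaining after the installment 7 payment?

Installment 1: opening $2,662.93; interest $45.27 → $2,708.20; payment $410.72 (+ $15.00 fee); balance $2,297.48
Installment 2: opening $2,297.48; interest $39.06 → $2,336.54; payment $410.72; balance $1,925.82
Installment 3: opening $1,925.82; interest $32.74 → $1,958.56; payment $410.72; balance $1,547.84
Installment 4: opening $1,547.84; interest $26.31 → $1,574.15; payment $410.72; balance $1,163.43
Installment 5: opening $1,163.43; interest $19.78 → $1,183.21; payment $410.72; balance $772.49
Installment 6: opening $772.49; interest $13.13 → $785.62; payment $410.72; balance $374.90
Installment 7: opening $374.90; interest $6.37 → $381.27; payment $381.27; balance $0.00

$0.00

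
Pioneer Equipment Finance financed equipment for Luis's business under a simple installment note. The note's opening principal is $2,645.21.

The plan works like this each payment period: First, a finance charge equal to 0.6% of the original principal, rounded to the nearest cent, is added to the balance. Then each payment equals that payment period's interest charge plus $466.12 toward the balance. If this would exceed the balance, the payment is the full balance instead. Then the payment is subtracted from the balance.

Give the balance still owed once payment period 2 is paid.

$1,712.97

# | Opening | Interest | Payment | End bal
1 | $2,645.21 | $15.87 | $481.99 | $2,179.09
2 | $2,179.09 | $15.87 | $481.99 | $1,712.97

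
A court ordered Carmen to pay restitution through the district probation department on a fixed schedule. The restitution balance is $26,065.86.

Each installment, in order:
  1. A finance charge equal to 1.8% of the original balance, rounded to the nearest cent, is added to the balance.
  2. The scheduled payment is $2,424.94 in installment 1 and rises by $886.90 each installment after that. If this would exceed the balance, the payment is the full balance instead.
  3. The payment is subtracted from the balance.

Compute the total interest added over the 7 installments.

$3,284.33

Installment 1: $26,065.86 +$469.19 interest = $26,535.05; pay $2,424.94 → $24,110.11
Installment 2: $24,110.11 +$469.19 interest = $24,579.30; pay $3,311.84 → $21,267.46
Installment 3: $21,267.46 +$469.19 interest = $21,736.65; pay $4,198.74 → $17,537.91
Installment 4: $17,537.91 +$469.19 interest = $18,007.10; pay $5,085.64 → $12,921.46
Installment 5: $12,921.46 +$469.19 interest = $13,390.65; pay $5,972.54 → $7,418.11
Installment 6: $7,418.11 +$469.19 interest = $7,887.30; pay $6,859.44 → $1,027.86
Installment 7: $1,027.86 +$469.19 interest = $1,497.05; pay $1,497.05 → $0.00
Total interest: $469.19 + $469.19 + $469.19 + $469.19 + $469.19 + $469.19 + $469.19 = $3,284.33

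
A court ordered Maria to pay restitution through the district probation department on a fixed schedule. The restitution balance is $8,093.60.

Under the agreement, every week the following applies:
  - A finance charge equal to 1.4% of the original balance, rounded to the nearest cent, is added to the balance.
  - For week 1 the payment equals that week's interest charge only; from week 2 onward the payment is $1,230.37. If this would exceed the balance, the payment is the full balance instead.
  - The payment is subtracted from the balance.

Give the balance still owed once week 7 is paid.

Week 1: $8,093.60 +$113.31 interest = $8,206.91; pay $113.31 → $8,093.60
Week 2: $8,093.60 +$113.31 interest = $8,206.91; pay $1,230.37 → $6,976.54
Week 3: $6,976.54 +$113.31 interest = $7,089.85; pay $1,230.37 → $5,859.48
Week 4: $5,859.48 +$113.31 interest = $5,972.79; pay $1,230.37 → $4,742.42
Week 5: $4,742.42 +$113.31 interest = $4,855.73; pay $1,230.37 → $3,625.36
Week 6: $3,625.36 +$113.31 interest = $3,738.67; pay $1,230.37 → $2,508.30
Week 7: $2,508.30 +$113.31 interest = $2,621.61; pay $1,230.37 → $1,391.24

$1,391.24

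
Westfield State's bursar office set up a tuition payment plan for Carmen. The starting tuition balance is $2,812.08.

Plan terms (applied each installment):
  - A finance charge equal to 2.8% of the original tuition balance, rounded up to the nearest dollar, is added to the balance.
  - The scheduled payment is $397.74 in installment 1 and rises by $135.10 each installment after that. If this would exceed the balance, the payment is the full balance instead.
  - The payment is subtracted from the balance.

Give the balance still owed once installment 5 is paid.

Installment 1: $2,812.08 +$79.00 interest = $2,891.08; pay $397.74 → $2,493.34
Installment 2: $2,493.34 +$79.00 interest = $2,572.34; pay $532.84 → $2,039.50
Installment 3: $2,039.50 +$79.00 interest = $2,118.50; pay $667.94 → $1,450.56
Installment 4: $1,450.56 +$79.00 interest = $1,529.56; pay $803.04 → $726.52
Installment 5: $726.52 +$79.00 interest = $805.52; pay $805.52 → $0.00

$0.00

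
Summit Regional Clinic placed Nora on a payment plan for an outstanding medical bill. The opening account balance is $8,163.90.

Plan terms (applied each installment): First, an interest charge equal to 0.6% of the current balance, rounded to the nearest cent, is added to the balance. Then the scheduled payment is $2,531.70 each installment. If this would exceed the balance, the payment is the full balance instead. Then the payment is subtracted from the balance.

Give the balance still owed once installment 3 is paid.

Installment 1: opening $8,163.90; interest $48.98 → $8,212.88; payment $2,531.70; balance $5,681.18
Installment 2: opening $5,681.18; interest $34.09 → $5,715.27; payment $2,531.70; balance $3,183.57
Installment 3: opening $3,183.57; interest $19.10 → $3,202.67; payment $2,531.70; balance $670.97

$670.97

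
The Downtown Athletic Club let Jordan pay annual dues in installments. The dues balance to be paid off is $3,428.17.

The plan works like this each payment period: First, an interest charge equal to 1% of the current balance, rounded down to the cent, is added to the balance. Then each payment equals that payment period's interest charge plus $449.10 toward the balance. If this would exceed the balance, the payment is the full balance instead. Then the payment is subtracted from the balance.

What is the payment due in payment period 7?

Payment period 1: $3,428.17 +$34.28 interest = $3,462.45; pay $483.38 → $2,979.07
Payment period 2: $2,979.07 +$29.79 interest = $3,008.86; pay $478.89 → $2,529.97
Payment period 3: $2,529.97 +$25.29 interest = $2,555.26; pay $474.39 → $2,080.87
Payment period 4: $2,080.87 +$20.80 interest = $2,101.67; pay $469.90 → $1,631.77
Payment period 5: $1,631.77 +$16.31 interest = $1,648.08; pay $465.41 → $1,182.67
Payment period 6: $1,182.67 +$11.82 interest = $1,194.49; pay $460.92 → $733.57
Payment period 7: $733.57 +$7.33 interest = $740.90; pay $456.43 → $284.47

$456.43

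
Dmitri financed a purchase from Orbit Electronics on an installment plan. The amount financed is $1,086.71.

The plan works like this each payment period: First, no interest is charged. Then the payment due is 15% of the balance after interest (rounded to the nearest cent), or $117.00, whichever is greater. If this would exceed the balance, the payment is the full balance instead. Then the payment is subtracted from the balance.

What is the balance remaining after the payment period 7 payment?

$199.37

Payment period 1: opening $1,086.71; payment $163.01; balance $923.70
Payment period 2: opening $923.70; payment $138.56; balance $785.14
Payment period 3: opening $785.14; payment $117.77; balance $667.37
Payment period 4: opening $667.37; payment $117.00; balance $550.37
Payment period 5: opening $550.37; payment $117.00; balance $433.37
Payment period 6: opening $433.37; payment $117.00; balance $316.37
Payment period 7: opening $316.37; payment $117.00; balance $199.37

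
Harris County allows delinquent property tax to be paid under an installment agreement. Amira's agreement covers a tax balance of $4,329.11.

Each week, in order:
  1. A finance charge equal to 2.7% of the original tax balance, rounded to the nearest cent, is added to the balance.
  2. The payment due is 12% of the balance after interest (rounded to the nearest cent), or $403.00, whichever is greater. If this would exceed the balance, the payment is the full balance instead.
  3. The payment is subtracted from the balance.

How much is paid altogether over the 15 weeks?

$6,082.46

Week 1: $4,329.11 +$116.89 interest = $4,446.00; pay $533.52 → $3,912.48
Week 2: $3,912.48 +$116.89 interest = $4,029.37; pay $483.52 → $3,545.85
Week 3: $3,545.85 +$116.89 interest = $3,662.74; pay $439.53 → $3,223.21
Week 4: $3,223.21 +$116.89 interest = $3,340.10; pay $403.00 → $2,937.10
Week 5: $2,937.10 +$116.89 interest = $3,053.99; pay $403.00 → $2,650.99
Week 6: $2,650.99 +$116.89 interest = $2,767.88; pay $403.00 → $2,364.88
Week 7: $2,364.88 +$116.89 interest = $2,481.77; pay $403.00 → $2,078.77
Week 8: $2,078.77 +$116.89 interest = $2,195.66; pay $403.00 → $1,792.66
Week 9: $1,792.66 +$116.89 interest = $1,909.55; pay $403.00 → $1,506.55
Week 10: $1,506.55 +$116.89 interest = $1,623.44; pay $403.00 → $1,220.44
Week 11: $1,220.44 +$116.89 interest = $1,337.33; pay $403.00 → $934.33
Week 12: $934.33 +$116.89 interest = $1,051.22; pay $403.00 → $648.22
Week 13: $648.22 +$116.89 interest = $765.11; pay $403.00 → $362.11
Week 14: $362.11 +$116.89 interest = $479.00; pay $403.00 → $76.00
Week 15: $76.00 +$116.89 interest = $192.89; pay $192.89 → $0.00
Total paid: $6,082.46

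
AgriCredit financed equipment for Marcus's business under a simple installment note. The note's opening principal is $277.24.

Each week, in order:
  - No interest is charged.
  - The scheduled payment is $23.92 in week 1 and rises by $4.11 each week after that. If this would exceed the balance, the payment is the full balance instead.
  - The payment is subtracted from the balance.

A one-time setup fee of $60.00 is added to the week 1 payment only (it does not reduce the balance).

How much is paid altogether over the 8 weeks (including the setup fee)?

$337.24

Week 1: $277.24 − $23.92 (+ $60.00 fee) → $253.32
Week 2: $253.32 − $28.03 → $225.29
Week 3: $225.29 − $32.14 → $193.15
Week 4: $193.15 − $36.25 → $156.90
Week 5: $156.90 − $40.36 → $116.54
Week 6: $116.54 − $44.47 → $72.07
Week 7: $72.07 − $48.58 → $23.49
Week 8: $23.49 − $23.49 → $0.00
Total paid: $337.24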